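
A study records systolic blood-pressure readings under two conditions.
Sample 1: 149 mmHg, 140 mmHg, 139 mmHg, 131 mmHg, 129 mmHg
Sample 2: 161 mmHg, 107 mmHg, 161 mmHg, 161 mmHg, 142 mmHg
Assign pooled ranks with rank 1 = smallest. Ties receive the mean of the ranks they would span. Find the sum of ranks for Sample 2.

34

Sorted (ascending): 107, 129, 131, 139, 140, 142, 149, 161, 161, 161
The 3 values of 161 occupy positions 8–10 → average rank 9.
Sample 2 values → pooled ranks: 161→9, 107→1, 161→9, 161→9, 142→6
Rank sum = 9 + 1 + 9 + 9 + 6 = 34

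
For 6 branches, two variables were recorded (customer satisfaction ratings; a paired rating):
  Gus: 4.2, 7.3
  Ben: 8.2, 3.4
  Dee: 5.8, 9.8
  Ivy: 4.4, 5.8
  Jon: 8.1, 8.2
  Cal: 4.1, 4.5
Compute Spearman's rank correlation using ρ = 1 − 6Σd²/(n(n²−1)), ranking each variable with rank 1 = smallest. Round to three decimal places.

0.029

Ranks of variable 1: 2, 6, 4, 3, 5, 1
Ranks of variable 2: 4, 1, 6, 3, 5, 2
d = r₁ − r₂: -2, 5, -2, 0, 0, -1
d²: 4, 25, 4, 0, 0, 1; Σd² = 34
ρ = 1 − 6·34/(6·35) = 1 − 204/210 = 0.029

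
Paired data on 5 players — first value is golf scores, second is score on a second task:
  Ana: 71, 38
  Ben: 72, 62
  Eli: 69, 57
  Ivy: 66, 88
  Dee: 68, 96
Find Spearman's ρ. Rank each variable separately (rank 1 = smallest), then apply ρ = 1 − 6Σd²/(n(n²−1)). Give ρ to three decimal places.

-0.600

Ranks of variable 1: 4, 5, 3, 1, 2
Ranks of variable 2: 1, 3, 2, 4, 5
d = r₁ − r₂: 3, 2, 1, -3, -3
d²: 9, 4, 1, 9, 9; Σd² = 32
ρ = 1 − 6·32/(5·24) = 1 − 192/120 = -0.600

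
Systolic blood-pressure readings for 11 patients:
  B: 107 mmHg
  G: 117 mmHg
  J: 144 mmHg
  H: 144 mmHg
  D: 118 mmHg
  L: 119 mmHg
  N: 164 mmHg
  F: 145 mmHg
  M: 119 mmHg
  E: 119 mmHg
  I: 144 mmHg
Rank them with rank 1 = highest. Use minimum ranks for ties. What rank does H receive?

Sorted (descending): 164, 145, 144, 144, 144, 119, 119, 119, 118, 117, 107
The 3 values of 144 occupy positions 3–5 → each gets rank 3.
The 3 values of 119 occupy positions 6–8 → each gets rank 6.
H has value 144 mmHg → rank 3.

3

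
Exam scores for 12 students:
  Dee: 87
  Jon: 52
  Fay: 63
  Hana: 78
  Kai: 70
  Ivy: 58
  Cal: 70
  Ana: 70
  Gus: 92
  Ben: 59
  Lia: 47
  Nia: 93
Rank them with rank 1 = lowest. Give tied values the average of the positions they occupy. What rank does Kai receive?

Sorted (ascending): 47, 52, 58, 59, 63, 70, 70, 70, 78, 87, 92, 93
The 3 values of 70 occupy positions 6–8 → average rank 7.
Kai has value 70 → rank 7.

7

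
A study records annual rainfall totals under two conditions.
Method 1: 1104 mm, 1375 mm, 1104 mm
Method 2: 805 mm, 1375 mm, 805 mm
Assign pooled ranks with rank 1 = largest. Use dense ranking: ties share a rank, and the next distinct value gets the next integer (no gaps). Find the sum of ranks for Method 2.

7

Sorted (descending): 1375, 1375, 1104, 1104, 805, 805
The 2 values of 1375 share dense rank 1.
The 2 values of 1104 share dense rank 2.
The 2 values of 805 share dense rank 3.
Method 2 values → pooled ranks: 805→3, 1375→1, 805→3
Rank sum = 3 + 1 + 3 = 7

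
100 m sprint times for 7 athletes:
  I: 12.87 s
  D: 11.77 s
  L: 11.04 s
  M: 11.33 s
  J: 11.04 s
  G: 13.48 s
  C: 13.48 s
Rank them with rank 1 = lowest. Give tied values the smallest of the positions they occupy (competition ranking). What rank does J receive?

1

Sorted (ascending): 11.04, 11.04, 11.33, 11.77, 12.87, 13.48, 13.48
The 2 values of 11.04 occupy positions 1–2 → each gets rank 1.
The 2 values of 13.48 occupy positions 6–7 → each gets rank 6.
J has value 11.04 s → rank 1.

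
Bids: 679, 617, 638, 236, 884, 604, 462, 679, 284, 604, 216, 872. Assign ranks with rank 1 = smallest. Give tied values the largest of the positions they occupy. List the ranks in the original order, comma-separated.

10, 7, 8, 2, 12, 6, 4, 10, 3, 6, 1, 11

Sorted (ascending): 216, 236, 284, 462, 604, 604, 617, 638, 679, 679, 872, 884
The 2 values of 604 occupy positions 5–6 → each gets rank 6.
The 2 values of 679 occupy positions 9–10 → each gets rank 10.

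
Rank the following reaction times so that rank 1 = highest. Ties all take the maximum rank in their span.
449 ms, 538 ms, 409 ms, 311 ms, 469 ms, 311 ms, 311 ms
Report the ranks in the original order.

3, 1, 4, 7, 2, 7, 7

Sorted (descending): 538, 469, 449, 409, 311, 311, 311
The 3 values of 311 occupy positions 5–7 → each gets rank 7.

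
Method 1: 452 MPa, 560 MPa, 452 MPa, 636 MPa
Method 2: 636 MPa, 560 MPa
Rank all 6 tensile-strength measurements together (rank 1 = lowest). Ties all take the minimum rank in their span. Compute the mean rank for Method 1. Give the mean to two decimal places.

2.50

Sorted (ascending): 452, 452, 560, 560, 636, 636
The 2 values of 452 occupy positions 1–2 → each gets rank 1.
The 2 values of 560 occupy positions 3–4 → each gets rank 3.
The 2 values of 636 occupy positions 5–6 → each gets rank 5.
Method 1 values → pooled ranks: 452→1, 560→3, 452→1, 636→5
Mean rank = (1 + 3 + 1 + 5) / 4 = 2.50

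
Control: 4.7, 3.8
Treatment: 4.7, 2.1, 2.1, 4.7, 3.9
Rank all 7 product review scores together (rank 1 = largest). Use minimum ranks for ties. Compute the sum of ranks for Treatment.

Sorted (descending): 4.7, 4.7, 4.7, 3.9, 3.8, 2.1, 2.1
The 3 values of 4.7 occupy positions 1–3 → each gets rank 1.
The 2 values of 2.1 occupy positions 6–7 → each gets rank 6.
Treatment values → pooled ranks: 4.7→1, 2.1→6, 2.1→6, 4.7→1, 3.9→4
Rank sum = 1 + 6 + 6 + 1 + 4 = 18

18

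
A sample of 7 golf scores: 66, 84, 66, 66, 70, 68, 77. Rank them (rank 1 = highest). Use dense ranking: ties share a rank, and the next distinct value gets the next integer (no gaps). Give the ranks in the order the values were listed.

Sorted (descending): 84, 77, 70, 68, 66, 66, 66
The 3 values of 66 share dense rank 5.
Remaining distinct values take the next consecutive integers.

5, 1, 5, 5, 3, 4, 2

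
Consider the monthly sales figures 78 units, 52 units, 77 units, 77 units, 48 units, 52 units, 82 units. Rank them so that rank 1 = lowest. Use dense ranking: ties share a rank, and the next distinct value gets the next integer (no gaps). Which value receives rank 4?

78

Sorted (ascending): 48, 52, 52, 77, 77, 78, 82
The 2 values of 52 share dense rank 2.
The 2 values of 77 share dense rank 3.
Remaining distinct values take the next consecutive integers.
Rank 4 → value 78.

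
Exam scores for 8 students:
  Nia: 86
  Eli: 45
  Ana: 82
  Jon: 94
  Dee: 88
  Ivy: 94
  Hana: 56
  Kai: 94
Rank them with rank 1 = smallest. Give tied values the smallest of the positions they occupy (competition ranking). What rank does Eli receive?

1

Sorted (ascending): 45, 56, 82, 86, 88, 94, 94, 94
The 3 values of 94 occupy positions 6–8 → each gets rank 6.
Eli has value 45 → rank 1.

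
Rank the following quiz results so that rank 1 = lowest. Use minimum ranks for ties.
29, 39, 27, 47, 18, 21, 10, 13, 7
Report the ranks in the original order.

Sorted (ascending): 7, 10, 13, 18, 21, 27, 29, 39, 47
No ties — each value takes its position as its rank.

7, 8, 6, 9, 4, 5, 2, 3, 1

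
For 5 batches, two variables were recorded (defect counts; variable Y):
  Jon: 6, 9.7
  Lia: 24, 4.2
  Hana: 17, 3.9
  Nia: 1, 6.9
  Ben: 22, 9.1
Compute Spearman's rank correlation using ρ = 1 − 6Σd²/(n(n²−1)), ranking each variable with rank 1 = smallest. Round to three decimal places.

Ranks of variable 1: 2, 5, 3, 1, 4
Ranks of variable 2: 5, 2, 1, 3, 4
d = r₁ − r₂: -3, 3, 2, -2, 0
d²: 9, 9, 4, 4, 0; Σd² = 26
ρ = 1 − 6·26/(5·24) = 1 − 156/120 = -0.300

-0.300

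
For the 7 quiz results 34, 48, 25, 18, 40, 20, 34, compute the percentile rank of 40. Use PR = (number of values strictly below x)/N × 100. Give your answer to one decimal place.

N = 7.
Strictly below 40: 5. Equal to 40: 1.
PR = 5/7 × 100 = 71.4

71.4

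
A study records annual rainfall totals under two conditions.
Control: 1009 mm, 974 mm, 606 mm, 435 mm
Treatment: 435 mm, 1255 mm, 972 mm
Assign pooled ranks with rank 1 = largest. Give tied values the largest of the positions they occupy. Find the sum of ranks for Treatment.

Sorted (descending): 1255, 1009, 974, 972, 606, 435, 435
The 2 values of 435 occupy positions 6–7 → each gets rank 7.
Treatment values → pooled ranks: 435→7, 1255→1, 972→4
Rank sum = 7 + 1 + 4 = 12

12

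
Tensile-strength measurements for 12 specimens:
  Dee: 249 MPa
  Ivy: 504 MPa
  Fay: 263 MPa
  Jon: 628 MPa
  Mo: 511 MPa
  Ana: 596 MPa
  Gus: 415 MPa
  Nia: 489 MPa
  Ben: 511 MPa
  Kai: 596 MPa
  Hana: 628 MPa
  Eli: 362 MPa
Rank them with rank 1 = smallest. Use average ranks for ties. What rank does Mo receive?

7.5

Sorted (ascending): 249, 263, 362, 415, 489, 504, 511, 511, 596, 596, 628, 628
The 2 values of 511 occupy positions 7–8 → average rank (7+8)/2 = 7.5.
The 2 values of 596 occupy positions 9–10 → average rank (9+10)/2 = 9.5.
The 2 values of 628 occupy positions 11–12 → average rank (11+12)/2 = 11.5.
Mo has value 511 MPa → rank 7.5.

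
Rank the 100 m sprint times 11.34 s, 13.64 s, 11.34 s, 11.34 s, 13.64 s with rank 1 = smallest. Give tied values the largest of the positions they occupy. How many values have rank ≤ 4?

3

Sorted (ascending): 11.34, 11.34, 11.34, 13.64, 13.64
The 3 values of 11.34 occupy positions 1–3 → each gets rank 3.
The 2 values of 13.64 occupy positions 4–5 → each gets rank 5.
Ranks ≤ 4: {3, 3, 3} → 3 values.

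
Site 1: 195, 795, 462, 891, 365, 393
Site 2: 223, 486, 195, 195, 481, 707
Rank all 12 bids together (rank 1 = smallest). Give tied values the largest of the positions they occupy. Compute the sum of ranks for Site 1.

44

Sorted (ascending): 195, 195, 195, 223, 365, 393, 462, 481, 486, 707, 795, 891
The 3 values of 195 occupy positions 1–3 → each gets rank 3.
Site 1 values → pooled ranks: 195→3, 795→11, 462→7, 891→12, 365→5, 393→6
Rank sum = 3 + 11 + 7 + 12 + 5 + 6 = 44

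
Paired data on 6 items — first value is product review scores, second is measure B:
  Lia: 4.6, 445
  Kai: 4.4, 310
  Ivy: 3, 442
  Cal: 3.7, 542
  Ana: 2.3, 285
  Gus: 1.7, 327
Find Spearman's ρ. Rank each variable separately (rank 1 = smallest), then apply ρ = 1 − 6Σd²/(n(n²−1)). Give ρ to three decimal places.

0.429

Ranks of variable 1: 6, 5, 3, 4, 2, 1
Ranks of variable 2: 5, 2, 4, 6, 1, 3
d = r₁ − r₂: 1, 3, -1, -2, 1, -2
d²: 1, 9, 1, 4, 1, 4; Σd² = 20
ρ = 1 − 6·20/(6·35) = 1 − 120/210 = 0.429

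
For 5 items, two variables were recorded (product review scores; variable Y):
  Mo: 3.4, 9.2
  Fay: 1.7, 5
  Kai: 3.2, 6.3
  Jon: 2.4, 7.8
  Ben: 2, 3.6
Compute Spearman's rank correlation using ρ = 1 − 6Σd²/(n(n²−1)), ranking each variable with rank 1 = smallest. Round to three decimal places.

0.800

Ranks of variable 1: 5, 1, 4, 3, 2
Ranks of variable 2: 5, 2, 3, 4, 1
d = r₁ − r₂: 0, -1, 1, -1, 1
d²: 0, 1, 1, 1, 1; Σd² = 4
ρ = 1 − 6·4/(5·24) = 1 − 24/120 = 0.800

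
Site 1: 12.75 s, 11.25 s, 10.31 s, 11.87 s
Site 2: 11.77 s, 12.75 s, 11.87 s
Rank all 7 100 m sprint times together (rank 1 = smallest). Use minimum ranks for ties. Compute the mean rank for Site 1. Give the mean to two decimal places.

Sorted (ascending): 10.31, 11.25, 11.77, 11.87, 11.87, 12.75, 12.75
The 2 values of 11.87 occupy positions 4–5 → each gets rank 4.
The 2 values of 12.75 occupy positions 6–7 → each gets rank 6.
Site 1 values → pooled ranks: 12.75→6, 11.25→2, 10.31→1, 11.87→4
Mean rank = (6 + 2 + 1 + 4) / 4 = 3.25

3.25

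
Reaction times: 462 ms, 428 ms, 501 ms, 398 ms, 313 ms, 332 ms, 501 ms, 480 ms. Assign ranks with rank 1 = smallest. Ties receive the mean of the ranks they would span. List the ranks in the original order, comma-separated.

Sorted (ascending): 313, 332, 398, 428, 462, 480, 501, 501
The 2 values of 501 occupy positions 7–8 → average rank (7+8)/2 = 7.5.

5, 4, 7.5, 3, 1, 2, 7.5, 6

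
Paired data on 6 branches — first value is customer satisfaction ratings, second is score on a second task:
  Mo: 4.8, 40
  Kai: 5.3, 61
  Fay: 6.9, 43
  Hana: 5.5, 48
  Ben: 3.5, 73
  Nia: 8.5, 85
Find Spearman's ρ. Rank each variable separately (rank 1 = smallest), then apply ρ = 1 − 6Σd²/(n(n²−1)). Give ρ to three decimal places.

Ranks of variable 1: 2, 3, 5, 4, 1, 6
Ranks of variable 2: 1, 4, 2, 3, 5, 6
d = r₁ − r₂: 1, -1, 3, 1, -4, 0
d²: 1, 1, 9, 1, 16, 0; Σd² = 28
ρ = 1 − 6·28/(6·35) = 1 − 168/210 = 0.200

0.200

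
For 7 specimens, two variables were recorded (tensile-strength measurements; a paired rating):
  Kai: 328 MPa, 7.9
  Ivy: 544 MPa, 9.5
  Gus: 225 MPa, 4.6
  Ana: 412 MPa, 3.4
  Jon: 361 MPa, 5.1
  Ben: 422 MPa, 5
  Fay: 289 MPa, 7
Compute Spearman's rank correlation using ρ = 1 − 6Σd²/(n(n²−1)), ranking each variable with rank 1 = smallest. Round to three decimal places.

Ranks of variable 1: 3, 7, 1, 5, 4, 6, 2
Ranks of variable 2: 6, 7, 2, 1, 4, 3, 5
d = r₁ − r₂: -3, 0, -1, 4, 0, 3, -3
d²: 9, 0, 1, 16, 0, 9, 9; Σd² = 44
ρ = 1 − 6·44/(7·48) = 1 − 264/336 = 0.214

0.214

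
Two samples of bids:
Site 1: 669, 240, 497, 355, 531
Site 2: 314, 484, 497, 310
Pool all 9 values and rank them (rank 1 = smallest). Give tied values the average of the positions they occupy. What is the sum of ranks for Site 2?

16.5

Sorted (ascending): 240, 310, 314, 355, 484, 497, 497, 531, 669
The 2 values of 497 occupy positions 6–7 → average rank (6+7)/2 = 6.5.
Site 2 values → pooled ranks: 314→3, 484→5, 497→6.5, 310→2
Rank sum = 3 + 5 + 6.5 + 2 = 16.5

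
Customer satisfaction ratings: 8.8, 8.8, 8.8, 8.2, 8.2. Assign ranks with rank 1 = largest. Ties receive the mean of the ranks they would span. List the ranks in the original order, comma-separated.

2, 2, 2, 4.5, 4.5

Sorted (descending): 8.8, 8.8, 8.8, 8.2, 8.2
The 3 values of 8.8 occupy positions 1–3 → average rank 2.
The 2 values of 8.2 occupy positions 4–5 → average rank (4+5)/2 = 4.5.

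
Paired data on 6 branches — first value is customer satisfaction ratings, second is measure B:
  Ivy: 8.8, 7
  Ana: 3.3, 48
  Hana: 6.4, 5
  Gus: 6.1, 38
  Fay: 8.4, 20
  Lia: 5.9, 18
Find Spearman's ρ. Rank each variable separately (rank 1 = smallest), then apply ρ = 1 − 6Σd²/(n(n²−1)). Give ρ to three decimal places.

Ranks of variable 1: 6, 1, 4, 3, 5, 2
Ranks of variable 2: 2, 6, 1, 5, 4, 3
d = r₁ − r₂: 4, -5, 3, -2, 1, -1
d²: 16, 25, 9, 4, 1, 1; Σd² = 56
ρ = 1 − 6·56/(6·35) = 1 − 336/210 = -0.600

-0.600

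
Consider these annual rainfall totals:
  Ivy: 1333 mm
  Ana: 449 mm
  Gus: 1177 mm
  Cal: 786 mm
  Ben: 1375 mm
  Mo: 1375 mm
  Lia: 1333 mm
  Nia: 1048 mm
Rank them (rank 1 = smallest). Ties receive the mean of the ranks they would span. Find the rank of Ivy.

5.5

Sorted (ascending): 449, 786, 1048, 1177, 1333, 1333, 1375, 1375
The 2 values of 1333 occupy positions 5–6 → average rank (5+6)/2 = 5.5.
The 2 values of 1375 occupy positions 7–8 → average rank (7+8)/2 = 7.5.
Ivy has value 1333 mm → rank 5.5.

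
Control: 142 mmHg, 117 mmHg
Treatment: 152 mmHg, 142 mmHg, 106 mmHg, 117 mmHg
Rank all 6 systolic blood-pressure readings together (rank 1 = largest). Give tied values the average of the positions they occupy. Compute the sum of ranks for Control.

7

Sorted (descending): 152, 142, 142, 117, 117, 106
The 2 values of 142 occupy positions 2–3 → average rank (2+3)/2 = 2.5.
The 2 values of 117 occupy positions 4–5 → average rank (4+5)/2 = 4.5.
Control values → pooled ranks: 142→2.5, 117→4.5
Rank sum = 2.5 + 4.5 = 7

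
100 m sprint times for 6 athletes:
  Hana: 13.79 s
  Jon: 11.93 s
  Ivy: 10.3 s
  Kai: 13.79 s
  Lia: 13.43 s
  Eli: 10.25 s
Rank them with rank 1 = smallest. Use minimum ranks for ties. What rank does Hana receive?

5

Sorted (ascending): 10.25, 10.3, 11.93, 13.43, 13.79, 13.79
The 2 values of 13.79 occupy positions 5–6 → each gets rank 5.
Hana has value 13.79 s → rank 5.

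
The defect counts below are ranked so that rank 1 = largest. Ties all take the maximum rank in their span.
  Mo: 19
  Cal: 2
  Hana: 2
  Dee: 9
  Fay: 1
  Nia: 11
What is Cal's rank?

Sorted (descending): 19, 11, 9, 2, 2, 1
The 2 values of 2 occupy positions 4–5 → each gets rank 5.
Cal has value 2 → rank 5.

5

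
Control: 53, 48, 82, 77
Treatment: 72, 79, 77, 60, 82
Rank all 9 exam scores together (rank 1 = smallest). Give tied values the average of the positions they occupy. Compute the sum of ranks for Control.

Sorted (ascending): 48, 53, 60, 72, 77, 77, 79, 82, 82
The 2 values of 77 occupy positions 5–6 → average rank (5+6)/2 = 5.5.
The 2 values of 82 occupy positions 8–9 → average rank (8+9)/2 = 8.5.
Control values → pooled ranks: 53→2, 48→1, 82→8.5, 77→5.5
Rank sum = 2 + 1 + 8.5 + 5.5 = 17

17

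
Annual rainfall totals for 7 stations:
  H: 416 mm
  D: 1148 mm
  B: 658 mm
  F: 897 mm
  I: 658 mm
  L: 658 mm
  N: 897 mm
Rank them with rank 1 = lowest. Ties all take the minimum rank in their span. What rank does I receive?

2

Sorted (ascending): 416, 658, 658, 658, 897, 897, 1148
The 3 values of 658 occupy positions 2–4 → each gets rank 2.
The 2 values of 897 occupy positions 5–6 → each gets rank 5.
I has value 658 mm → rank 2.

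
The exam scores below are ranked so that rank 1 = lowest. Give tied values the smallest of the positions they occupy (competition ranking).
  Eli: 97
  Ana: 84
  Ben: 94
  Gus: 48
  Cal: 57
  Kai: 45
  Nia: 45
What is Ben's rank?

6

Sorted (ascending): 45, 45, 48, 57, 84, 94, 97
The 2 values of 45 occupy positions 1–2 → each gets rank 1.
Ben has value 94 → rank 6.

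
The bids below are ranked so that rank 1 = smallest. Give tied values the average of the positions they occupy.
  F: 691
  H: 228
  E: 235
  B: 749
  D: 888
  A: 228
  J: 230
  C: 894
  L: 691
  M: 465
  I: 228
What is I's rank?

2

Sorted (ascending): 228, 228, 228, 230, 235, 465, 691, 691, 749, 888, 894
The 3 values of 228 occupy positions 1–3 → average rank 2.
The 2 values of 691 occupy positions 7–8 → average rank (7+8)/2 = 7.5.
I has value 228 → rank 2.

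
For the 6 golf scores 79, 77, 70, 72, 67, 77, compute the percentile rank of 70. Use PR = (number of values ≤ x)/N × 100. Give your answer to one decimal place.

N = 6.
Strictly below 70: 1. Equal to 70: 1.
PR = 2/6 × 100 = 33.3

33.3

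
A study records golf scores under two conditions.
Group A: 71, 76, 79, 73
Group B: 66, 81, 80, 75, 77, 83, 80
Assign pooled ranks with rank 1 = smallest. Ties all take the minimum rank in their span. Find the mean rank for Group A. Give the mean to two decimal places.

4.25

Sorted (ascending): 66, 71, 73, 75, 76, 77, 79, 80, 80, 81, 83
The 2 values of 80 occupy positions 8–9 → each gets rank 8.
Group A values → pooled ranks: 71→2, 76→5, 79→7, 73→3
Mean rank = (2 + 5 + 7 + 3) / 4 = 4.25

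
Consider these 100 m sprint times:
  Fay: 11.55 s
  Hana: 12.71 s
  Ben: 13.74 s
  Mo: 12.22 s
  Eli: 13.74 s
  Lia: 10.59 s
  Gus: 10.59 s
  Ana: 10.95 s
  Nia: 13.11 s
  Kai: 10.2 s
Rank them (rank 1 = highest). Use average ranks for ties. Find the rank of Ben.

Sorted (descending): 13.74, 13.74, 13.11, 12.71, 12.22, 11.55, 10.95, 10.59, 10.59, 10.2
The 2 values of 13.74 occupy positions 1–2 → average rank (1+2)/2 = 1.5.
The 2 values of 10.59 occupy positions 8–9 → average rank (8+9)/2 = 8.5.
Ben has value 13.74 s → rank 1.5.

1.5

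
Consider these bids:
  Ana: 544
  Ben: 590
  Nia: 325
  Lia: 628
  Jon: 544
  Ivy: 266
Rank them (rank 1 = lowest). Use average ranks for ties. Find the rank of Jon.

3.5

Sorted (ascending): 266, 325, 544, 544, 590, 628
The 2 values of 544 occupy positions 3–4 → average rank (3+4)/2 = 3.5.
Jon has value 544 → rank 3.5.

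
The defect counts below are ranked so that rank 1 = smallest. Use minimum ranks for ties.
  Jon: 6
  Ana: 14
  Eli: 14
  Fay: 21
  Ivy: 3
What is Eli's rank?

Sorted (ascending): 3, 6, 14, 14, 21
The 2 values of 14 occupy positions 3–4 → each gets rank 3.
Eli has value 14 → rank 3.

3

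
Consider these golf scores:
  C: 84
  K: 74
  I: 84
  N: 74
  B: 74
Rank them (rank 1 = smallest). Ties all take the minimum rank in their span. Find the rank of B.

Sorted (ascending): 74, 74, 74, 84, 84
The 3 values of 74 occupy positions 1–3 → each gets rank 1.
The 2 values of 84 occupy positions 4–5 → each gets rank 4.
B has value 74 → rank 1.

1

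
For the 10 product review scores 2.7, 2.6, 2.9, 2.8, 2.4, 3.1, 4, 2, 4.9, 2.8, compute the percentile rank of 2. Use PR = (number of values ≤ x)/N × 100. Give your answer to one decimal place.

10.0

N = 10.
Strictly below 2: 0. Equal to 2: 1.
PR = 1/10 × 100 = 10.0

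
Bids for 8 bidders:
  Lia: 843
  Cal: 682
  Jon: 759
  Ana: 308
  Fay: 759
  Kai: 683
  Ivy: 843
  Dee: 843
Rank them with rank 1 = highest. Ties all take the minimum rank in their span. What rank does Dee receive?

1

Sorted (descending): 843, 843, 843, 759, 759, 683, 682, 308
The 3 values of 843 occupy positions 1–3 → each gets rank 1.
The 2 values of 759 occupy positions 4–5 → each gets rank 4.
Dee has value 843 → rank 1.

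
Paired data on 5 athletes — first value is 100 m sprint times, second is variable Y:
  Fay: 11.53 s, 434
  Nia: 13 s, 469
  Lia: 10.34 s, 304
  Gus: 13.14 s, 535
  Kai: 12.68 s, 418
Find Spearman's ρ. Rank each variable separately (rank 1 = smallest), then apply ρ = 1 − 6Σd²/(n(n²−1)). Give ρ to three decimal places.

Ranks of variable 1: 2, 4, 1, 5, 3
Ranks of variable 2: 3, 4, 1, 5, 2
d = r₁ − r₂: -1, 0, 0, 0, 1
d²: 1, 0, 0, 0, 1; Σd² = 2
ρ = 1 − 6·2/(5·24) = 1 − 12/120 = 0.900

0.900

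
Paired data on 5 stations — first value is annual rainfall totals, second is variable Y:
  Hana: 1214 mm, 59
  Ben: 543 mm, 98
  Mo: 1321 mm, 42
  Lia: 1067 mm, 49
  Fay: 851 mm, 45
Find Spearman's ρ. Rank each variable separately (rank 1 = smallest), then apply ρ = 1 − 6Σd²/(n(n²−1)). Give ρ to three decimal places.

Ranks of variable 1: 4, 1, 5, 3, 2
Ranks of variable 2: 4, 5, 1, 3, 2
d = r₁ − r₂: 0, -4, 4, 0, 0
d²: 0, 16, 16, 0, 0; Σd² = 32
ρ = 1 − 6·32/(5·24) = 1 − 192/120 = -0.600

-0.600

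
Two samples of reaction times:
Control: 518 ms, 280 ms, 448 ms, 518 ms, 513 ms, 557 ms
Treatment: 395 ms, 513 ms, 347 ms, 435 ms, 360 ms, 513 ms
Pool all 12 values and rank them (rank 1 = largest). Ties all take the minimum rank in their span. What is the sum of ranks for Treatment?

46

Sorted (descending): 557, 518, 518, 513, 513, 513, 448, 435, 395, 360, 347, 280
The 2 values of 518 occupy positions 2–3 → each gets rank 2.
The 3 values of 513 occupy positions 4–6 → each gets rank 4.
Treatment values → pooled ranks: 395→9, 513→4, 347→11, 435→8, 360→10, 513→4
Rank sum = 9 + 4 + 11 + 8 + 10 + 4 = 46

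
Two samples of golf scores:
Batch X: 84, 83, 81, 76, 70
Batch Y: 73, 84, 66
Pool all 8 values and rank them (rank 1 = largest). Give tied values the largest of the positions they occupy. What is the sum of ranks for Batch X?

21

Sorted (descending): 84, 84, 83, 81, 76, 73, 70, 66
The 2 values of 84 occupy positions 1–2 → each gets rank 2.
Batch X values → pooled ranks: 84→2, 83→3, 81→4, 76→5, 70→7
Rank sum = 2 + 3 + 4 + 5 + 7 = 21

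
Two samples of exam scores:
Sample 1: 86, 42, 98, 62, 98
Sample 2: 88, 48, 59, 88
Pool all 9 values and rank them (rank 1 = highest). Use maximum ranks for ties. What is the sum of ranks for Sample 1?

24

Sorted (descending): 98, 98, 88, 88, 86, 62, 59, 48, 42
The 2 values of 98 occupy positions 1–2 → each gets rank 2.
The 2 values of 88 occupy positions 3–4 → each gets rank 4.
Sample 1 values → pooled ranks: 86→5, 42→9, 98→2, 62→6, 98→2
Rank sum = 5 + 9 + 2 + 6 + 2 = 24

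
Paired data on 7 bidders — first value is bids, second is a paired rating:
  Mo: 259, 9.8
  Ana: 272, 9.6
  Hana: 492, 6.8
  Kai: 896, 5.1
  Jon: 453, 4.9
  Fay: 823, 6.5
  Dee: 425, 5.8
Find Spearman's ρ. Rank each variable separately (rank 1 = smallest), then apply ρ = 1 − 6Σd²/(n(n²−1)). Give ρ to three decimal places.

-0.607

Ranks of variable 1: 1, 2, 5, 7, 4, 6, 3
Ranks of variable 2: 7, 6, 5, 2, 1, 4, 3
d = r₁ − r₂: -6, -4, 0, 5, 3, 2, 0
d²: 36, 16, 0, 25, 9, 4, 0; Σd² = 90
ρ = 1 − 6·90/(7·48) = 1 − 540/336 = -0.607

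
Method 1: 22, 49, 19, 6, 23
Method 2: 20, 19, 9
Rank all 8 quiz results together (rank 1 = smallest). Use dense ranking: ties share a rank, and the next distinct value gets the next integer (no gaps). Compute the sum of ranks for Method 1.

Sorted (ascending): 6, 9, 19, 19, 20, 22, 23, 49
The 2 values of 19 share dense rank 3.
Remaining distinct values take the next consecutive integers.
Method 1 values → pooled ranks: 22→5, 49→7, 19→3, 6→1, 23→6
Rank sum = 5 + 7 + 3 + 1 + 6 = 22

22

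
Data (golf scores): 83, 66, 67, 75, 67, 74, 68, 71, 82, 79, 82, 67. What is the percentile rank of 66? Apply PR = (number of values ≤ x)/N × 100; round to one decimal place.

N = 12.
Strictly below 66: 0. Equal to 66: 1.
PR = 1/12 × 100 = 8.3

8.3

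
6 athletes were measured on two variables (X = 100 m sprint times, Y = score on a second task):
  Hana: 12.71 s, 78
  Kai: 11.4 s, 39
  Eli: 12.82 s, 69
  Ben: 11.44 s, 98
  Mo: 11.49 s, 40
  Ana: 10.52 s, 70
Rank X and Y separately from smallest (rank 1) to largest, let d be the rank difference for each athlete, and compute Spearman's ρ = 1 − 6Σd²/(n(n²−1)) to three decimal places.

0.086

Ranks of variable 1: 5, 2, 6, 3, 4, 1
Ranks of variable 2: 5, 1, 3, 6, 2, 4
d = r₁ − r₂: 0, 1, 3, -3, 2, -3
d²: 0, 1, 9, 9, 4, 9; Σd² = 32
ρ = 1 − 6·32/(6·35) = 1 − 192/210 = 0.086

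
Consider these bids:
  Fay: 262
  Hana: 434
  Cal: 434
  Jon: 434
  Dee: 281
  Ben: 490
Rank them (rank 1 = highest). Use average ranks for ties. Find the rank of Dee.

Sorted (descending): 490, 434, 434, 434, 281, 262
The 3 values of 434 occupy positions 2–4 → average rank 3.
Dee has value 281 → rank 5.

5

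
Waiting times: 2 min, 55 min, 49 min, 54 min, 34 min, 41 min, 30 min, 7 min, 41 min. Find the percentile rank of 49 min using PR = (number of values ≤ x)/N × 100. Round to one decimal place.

N = 9.
Strictly below 49: 6. Equal to 49: 1.
PR = 7/9 × 100 = 77.8

77.8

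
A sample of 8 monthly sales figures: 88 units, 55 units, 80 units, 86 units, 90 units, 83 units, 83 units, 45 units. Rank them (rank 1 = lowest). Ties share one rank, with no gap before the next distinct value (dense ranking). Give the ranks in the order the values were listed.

6, 2, 3, 5, 7, 4, 4, 1

Sorted (ascending): 45, 55, 80, 83, 83, 86, 88, 90
The 2 values of 83 share dense rank 4.
Remaining distinct values take the next consecutive integers.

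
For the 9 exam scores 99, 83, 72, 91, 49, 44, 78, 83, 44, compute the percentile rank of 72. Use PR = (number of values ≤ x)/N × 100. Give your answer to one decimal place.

N = 9.
Strictly below 72: 3. Equal to 72: 1.
PR = 4/9 × 100 = 44.4

44.4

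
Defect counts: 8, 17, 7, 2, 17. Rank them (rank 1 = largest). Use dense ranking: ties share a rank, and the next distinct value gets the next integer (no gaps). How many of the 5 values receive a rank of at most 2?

Sorted (descending): 17, 17, 8, 7, 2
The 2 values of 17 share dense rank 1.
Remaining distinct values take the next consecutive integers.
Ranks ≤ 2: {1, 1, 2} → 3 values.

3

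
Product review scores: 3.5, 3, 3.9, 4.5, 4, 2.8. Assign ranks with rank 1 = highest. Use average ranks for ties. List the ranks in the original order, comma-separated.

Sorted (descending): 4.5, 4, 3.9, 3.5, 3, 2.8
No ties — each value takes its position as its rank.

4, 5, 3, 1, 2, 6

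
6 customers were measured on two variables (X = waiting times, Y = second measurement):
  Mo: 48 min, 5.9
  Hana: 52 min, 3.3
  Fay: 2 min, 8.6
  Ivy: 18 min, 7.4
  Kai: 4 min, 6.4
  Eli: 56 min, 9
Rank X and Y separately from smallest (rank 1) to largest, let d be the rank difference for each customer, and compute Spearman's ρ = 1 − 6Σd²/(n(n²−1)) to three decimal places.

-0.086

Ranks of variable 1: 4, 5, 1, 3, 2, 6
Ranks of variable 2: 2, 1, 5, 4, 3, 6
d = r₁ − r₂: 2, 4, -4, -1, -1, 0
d²: 4, 16, 16, 1, 1, 0; Σd² = 38
ρ = 1 − 6·38/(6·35) = 1 − 228/210 = -0.086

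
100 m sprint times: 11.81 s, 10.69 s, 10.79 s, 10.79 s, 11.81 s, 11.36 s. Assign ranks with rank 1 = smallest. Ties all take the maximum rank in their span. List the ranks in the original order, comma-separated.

6, 1, 3, 3, 6, 4

Sorted (ascending): 10.69, 10.79, 10.79, 11.36, 11.81, 11.81
The 2 values of 10.79 occupy positions 2–3 → each gets rank 3.
The 2 values of 11.81 occupy positions 5–6 → each gets rank 6.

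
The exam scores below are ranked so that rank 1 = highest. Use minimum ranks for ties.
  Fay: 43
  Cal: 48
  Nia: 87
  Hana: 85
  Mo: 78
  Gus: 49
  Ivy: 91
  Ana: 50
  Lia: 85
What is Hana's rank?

Sorted (descending): 91, 87, 85, 85, 78, 50, 49, 48, 43
The 2 values of 85 occupy positions 3–4 → each gets rank 3.
Hana has value 85 → rank 3.

3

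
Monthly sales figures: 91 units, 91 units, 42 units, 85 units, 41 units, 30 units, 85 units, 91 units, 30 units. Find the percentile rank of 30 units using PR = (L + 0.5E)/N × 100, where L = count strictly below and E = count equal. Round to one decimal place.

N = 9.
Strictly below 30: 0. Equal to 30: 2.
PR = (0 + 0.5·2)/9 × 100 = 11.1

11.1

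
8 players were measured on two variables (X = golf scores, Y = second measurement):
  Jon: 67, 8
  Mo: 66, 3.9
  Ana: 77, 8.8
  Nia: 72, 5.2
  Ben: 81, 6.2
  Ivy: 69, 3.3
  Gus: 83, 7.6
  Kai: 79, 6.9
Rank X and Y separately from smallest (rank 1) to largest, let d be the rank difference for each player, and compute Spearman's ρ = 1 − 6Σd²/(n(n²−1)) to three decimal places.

0.357

Ranks of variable 1: 2, 1, 5, 4, 7, 3, 8, 6
Ranks of variable 2: 7, 2, 8, 3, 4, 1, 6, 5
d = r₁ − r₂: -5, -1, -3, 1, 3, 2, 2, 1
d²: 25, 1, 9, 1, 9, 4, 4, 1; Σd² = 54
ρ = 1 − 6·54/(8·63) = 1 − 324/504 = 0.357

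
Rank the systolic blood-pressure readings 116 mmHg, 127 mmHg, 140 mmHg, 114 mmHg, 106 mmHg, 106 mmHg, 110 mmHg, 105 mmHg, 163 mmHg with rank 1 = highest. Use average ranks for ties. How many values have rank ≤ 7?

Sorted (descending): 163, 140, 127, 116, 114, 110, 106, 106, 105
The 2 values of 106 occupy positions 7–8 → average rank (7+8)/2 = 7.5.
Ranks ≤ 7: {1, 2, 3, 4, 5, 6} → 6 values.

6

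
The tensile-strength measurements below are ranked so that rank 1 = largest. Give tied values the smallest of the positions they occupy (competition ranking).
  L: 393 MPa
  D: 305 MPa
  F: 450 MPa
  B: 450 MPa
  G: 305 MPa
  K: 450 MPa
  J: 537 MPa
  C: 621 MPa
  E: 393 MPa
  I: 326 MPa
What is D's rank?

9

Sorted (descending): 621, 537, 450, 450, 450, 393, 393, 326, 305, 305
The 3 values of 450 occupy positions 3–5 → each gets rank 3.
The 2 values of 393 occupy positions 6–7 → each gets rank 6.
The 2 values of 305 occupy positions 9–10 → each gets rank 9.
D has value 305 MPa → rank 9.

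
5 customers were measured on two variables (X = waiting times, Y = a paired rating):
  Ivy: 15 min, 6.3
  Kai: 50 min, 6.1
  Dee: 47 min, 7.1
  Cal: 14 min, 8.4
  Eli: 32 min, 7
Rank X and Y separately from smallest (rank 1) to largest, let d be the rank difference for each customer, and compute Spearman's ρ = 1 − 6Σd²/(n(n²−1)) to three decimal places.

Ranks of variable 1: 2, 5, 4, 1, 3
Ranks of variable 2: 2, 1, 4, 5, 3
d = r₁ − r₂: 0, 4, 0, -4, 0
d²: 0, 16, 0, 16, 0; Σd² = 32
ρ = 1 − 6·32/(5·24) = 1 − 192/120 = -0.600

-0.600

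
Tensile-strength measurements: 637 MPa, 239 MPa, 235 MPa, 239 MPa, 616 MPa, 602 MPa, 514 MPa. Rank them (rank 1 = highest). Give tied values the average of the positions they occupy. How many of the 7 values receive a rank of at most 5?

Sorted (descending): 637, 616, 602, 514, 239, 239, 235
The 2 values of 239 occupy positions 5–6 → average rank (5+6)/2 = 5.5.
Ranks ≤ 5: {1, 2, 3, 4} → 4 values.

4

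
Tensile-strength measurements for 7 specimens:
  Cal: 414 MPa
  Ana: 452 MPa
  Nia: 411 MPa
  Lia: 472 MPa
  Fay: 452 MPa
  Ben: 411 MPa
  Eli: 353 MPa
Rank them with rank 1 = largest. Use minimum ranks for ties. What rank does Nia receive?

Sorted (descending): 472, 452, 452, 414, 411, 411, 353
The 2 values of 452 occupy positions 2–3 → each gets rank 2.
The 2 values of 411 occupy positions 5–6 → each gets rank 5.
Nia has value 411 MPa → rank 5.

5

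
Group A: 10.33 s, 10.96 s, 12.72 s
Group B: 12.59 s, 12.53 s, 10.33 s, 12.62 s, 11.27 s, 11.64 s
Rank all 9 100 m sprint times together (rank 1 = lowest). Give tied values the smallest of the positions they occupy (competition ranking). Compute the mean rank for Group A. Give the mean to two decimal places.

4.33

Sorted (ascending): 10.33, 10.33, 10.96, 11.27, 11.64, 12.53, 12.59, 12.62, 12.72
The 2 values of 10.33 occupy positions 1–2 → each gets rank 1.
Group A values → pooled ranks: 10.33→1, 10.96→3, 12.72→9
Mean rank = (1 + 3 + 9) / 3 = 4.33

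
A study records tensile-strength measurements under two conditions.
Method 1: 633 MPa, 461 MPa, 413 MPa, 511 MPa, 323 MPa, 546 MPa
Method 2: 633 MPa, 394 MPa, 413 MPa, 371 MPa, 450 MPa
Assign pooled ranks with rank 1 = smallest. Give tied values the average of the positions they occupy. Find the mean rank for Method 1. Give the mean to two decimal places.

6.67

Sorted (ascending): 323, 371, 394, 413, 413, 450, 461, 511, 546, 633, 633
The 2 values of 413 occupy positions 4–5 → average rank (4+5)/2 = 4.5.
The 2 values of 633 occupy positions 10–11 → average rank (10+11)/2 = 10.5.
Method 1 values → pooled ranks: 633→10.5, 461→7, 413→4.5, 511→8, 323→1, 546→9
Mean rank = (10.5 + 7 + 4.5 + 8 + 1 + 9) / 6 = 6.67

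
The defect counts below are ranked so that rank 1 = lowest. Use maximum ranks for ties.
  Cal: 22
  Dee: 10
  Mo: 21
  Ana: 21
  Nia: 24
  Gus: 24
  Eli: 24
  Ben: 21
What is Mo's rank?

4

Sorted (ascending): 10, 21, 21, 21, 22, 24, 24, 24
The 3 values of 21 occupy positions 2–4 → each gets rank 4.
The 3 values of 24 occupy positions 6–8 → each gets rank 8.
Mo has value 21 → rank 4.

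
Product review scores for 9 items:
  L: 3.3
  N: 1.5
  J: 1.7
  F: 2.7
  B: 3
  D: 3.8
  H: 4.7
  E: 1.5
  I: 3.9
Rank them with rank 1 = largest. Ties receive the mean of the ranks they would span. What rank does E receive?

8.5

Sorted (descending): 4.7, 3.9, 3.8, 3.3, 3, 2.7, 1.7, 1.5, 1.5
The 2 values of 1.5 occupy positions 8–9 → average rank (8+9)/2 = 8.5.
E has value 1.5 → rank 8.5.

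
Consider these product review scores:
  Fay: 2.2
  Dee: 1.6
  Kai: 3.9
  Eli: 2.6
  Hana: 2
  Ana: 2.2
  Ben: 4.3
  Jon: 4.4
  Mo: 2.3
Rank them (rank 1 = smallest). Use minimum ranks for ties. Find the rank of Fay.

Sorted (ascending): 1.6, 2, 2.2, 2.2, 2.3, 2.6, 3.9, 4.3, 4.4
The 2 values of 2.2 occupy positions 3–4 → each gets rank 3.
Fay has value 2.2 → rank 3.

3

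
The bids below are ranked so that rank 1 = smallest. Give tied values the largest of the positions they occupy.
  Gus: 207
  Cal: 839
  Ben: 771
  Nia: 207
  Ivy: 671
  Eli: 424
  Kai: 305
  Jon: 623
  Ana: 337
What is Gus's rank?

2

Sorted (ascending): 207, 207, 305, 337, 424, 623, 671, 771, 839
The 2 values of 207 occupy positions 1–2 → each gets rank 2.
Gus has value 207 → rank 2.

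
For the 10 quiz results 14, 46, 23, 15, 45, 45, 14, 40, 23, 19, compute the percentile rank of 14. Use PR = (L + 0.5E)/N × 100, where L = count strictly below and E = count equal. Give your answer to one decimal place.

10.0

N = 10.
Strictly below 14: 0. Equal to 14: 2.
PR = (0 + 0.5·2)/10 × 100 = 10.0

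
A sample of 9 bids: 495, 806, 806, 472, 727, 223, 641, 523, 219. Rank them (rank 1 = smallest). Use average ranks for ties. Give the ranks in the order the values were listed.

4, 8.5, 8.5, 3, 7, 2, 6, 5, 1

Sorted (ascending): 219, 223, 472, 495, 523, 641, 727, 806, 806
The 2 values of 806 occupy positions 8–9 → average rank (8+9)/2 = 8.5.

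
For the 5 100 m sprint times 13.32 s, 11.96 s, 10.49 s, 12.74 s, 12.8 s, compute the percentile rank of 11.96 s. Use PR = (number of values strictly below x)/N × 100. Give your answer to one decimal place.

N = 5.
Strictly below 11.96: 1. Equal to 11.96: 1.
PR = 1/5 × 100 = 20.0

20.0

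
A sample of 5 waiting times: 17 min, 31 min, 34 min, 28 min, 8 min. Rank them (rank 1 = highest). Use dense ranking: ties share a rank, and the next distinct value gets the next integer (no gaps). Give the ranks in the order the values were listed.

Sorted (descending): 34, 31, 28, 17, 8
No ties — each value takes its position as its rank.

4, 2, 1, 3, 5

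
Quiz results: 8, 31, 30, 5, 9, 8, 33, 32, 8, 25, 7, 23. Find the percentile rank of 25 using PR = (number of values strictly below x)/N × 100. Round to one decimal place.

N = 12.
Strictly below 25: 7. Equal to 25: 1.
PR = 7/12 × 100 = 58.3

58.3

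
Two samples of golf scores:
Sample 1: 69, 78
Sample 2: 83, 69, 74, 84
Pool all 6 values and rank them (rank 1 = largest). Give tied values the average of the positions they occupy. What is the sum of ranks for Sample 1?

8.5

Sorted (descending): 84, 83, 78, 74, 69, 69
The 2 values of 69 occupy positions 5–6 → average rank (5+6)/2 = 5.5.
Sample 1 values → pooled ranks: 69→5.5, 78→3
Rank sum = 5.5 + 3 = 8.5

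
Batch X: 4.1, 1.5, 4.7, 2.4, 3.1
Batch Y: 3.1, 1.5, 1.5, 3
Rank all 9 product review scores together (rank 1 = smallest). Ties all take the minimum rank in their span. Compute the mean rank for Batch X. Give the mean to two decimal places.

Sorted (ascending): 1.5, 1.5, 1.5, 2.4, 3, 3.1, 3.1, 4.1, 4.7
The 3 values of 1.5 occupy positions 1–3 → each gets rank 1.
The 2 values of 3.1 occupy positions 6–7 → each gets rank 6.
Batch X values → pooled ranks: 4.1→8, 1.5→1, 4.7→9, 2.4→4, 3.1→6
Mean rank = (8 + 1 + 9 + 4 + 6) / 5 = 5.60

5.60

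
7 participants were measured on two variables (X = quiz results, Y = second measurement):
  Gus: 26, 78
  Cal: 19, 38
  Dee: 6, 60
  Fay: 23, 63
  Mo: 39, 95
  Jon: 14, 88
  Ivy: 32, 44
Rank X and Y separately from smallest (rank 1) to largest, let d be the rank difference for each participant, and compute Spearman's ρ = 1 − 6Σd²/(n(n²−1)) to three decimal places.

Ranks of variable 1: 5, 3, 1, 4, 7, 2, 6
Ranks of variable 2: 5, 1, 3, 4, 7, 6, 2
d = r₁ − r₂: 0, 2, -2, 0, 0, -4, 4
d²: 0, 4, 4, 0, 0, 16, 16; Σd² = 40
ρ = 1 − 6·40/(7·48) = 1 − 240/336 = 0.286

0.286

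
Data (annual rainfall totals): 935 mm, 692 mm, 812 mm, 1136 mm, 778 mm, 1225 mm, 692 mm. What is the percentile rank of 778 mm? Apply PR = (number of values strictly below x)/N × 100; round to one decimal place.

N = 7.
Strictly below 778: 2. Equal to 778: 1.
PR = 2/7 × 100 = 28.6

28.6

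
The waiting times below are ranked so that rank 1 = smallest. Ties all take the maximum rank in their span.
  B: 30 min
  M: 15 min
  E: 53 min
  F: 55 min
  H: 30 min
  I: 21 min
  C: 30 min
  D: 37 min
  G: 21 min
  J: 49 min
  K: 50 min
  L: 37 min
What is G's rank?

Sorted (ascending): 15, 21, 21, 30, 30, 30, 37, 37, 49, 50, 53, 55
The 2 values of 21 occupy positions 2–3 → each gets rank 3.
The 3 values of 30 occupy positions 4–6 → each gets rank 6.
The 2 values of 37 occupy positions 7–8 → each gets rank 8.
G has value 21 min → rank 3.

3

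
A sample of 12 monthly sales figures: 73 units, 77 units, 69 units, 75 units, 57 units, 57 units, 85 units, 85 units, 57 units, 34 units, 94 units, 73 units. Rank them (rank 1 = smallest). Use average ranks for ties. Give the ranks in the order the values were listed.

Sorted (ascending): 34, 57, 57, 57, 69, 73, 73, 75, 77, 85, 85, 94
The 3 values of 57 occupy positions 2–4 → average rank 3.
The 2 values of 73 occupy positions 6–7 → average rank (6+7)/2 = 6.5.
The 2 values of 85 occupy positions 10–11 → average rank (10+11)/2 = 10.5.

6.5, 9, 5, 8, 3, 3, 10.5, 10.5, 3, 1, 12, 6.5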